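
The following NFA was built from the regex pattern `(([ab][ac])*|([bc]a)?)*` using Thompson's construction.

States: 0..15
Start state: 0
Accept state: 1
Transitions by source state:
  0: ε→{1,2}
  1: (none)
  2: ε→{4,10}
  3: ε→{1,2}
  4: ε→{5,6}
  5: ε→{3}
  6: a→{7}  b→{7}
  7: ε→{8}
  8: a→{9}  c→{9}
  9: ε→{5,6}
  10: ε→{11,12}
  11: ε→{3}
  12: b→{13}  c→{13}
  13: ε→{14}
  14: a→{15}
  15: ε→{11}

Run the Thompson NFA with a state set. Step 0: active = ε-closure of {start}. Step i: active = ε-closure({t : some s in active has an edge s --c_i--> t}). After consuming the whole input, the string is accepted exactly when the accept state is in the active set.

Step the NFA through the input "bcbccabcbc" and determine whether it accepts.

start: ε-closure({0}) = {0,1,2,3,4,5,6,10,11,12}
'b' @ 1: {7,8,13,14}
'c' @ 2: {1,2,3,4,5,6,9,10,11,12}  [accepting]
'b' @ 3: {7,8,13,14}
'c' @ 4: {1,2,3,4,5,6,9,10,11,12}  [accepting]
'c' @ 5: {13,14}
'a' @ 6: {1,2,3,4,5,6,10,11,12,15}  [accepting]
'b' @ 7: {7,8,13,14}
'c' @ 8: {1,2,3,4,5,6,9,10,11,12}  [accepting]
'b' @ 9: {7,8,13,14}
'c' @ 10: {1,2,3,4,5,6,9,10,11,12}  [accepting]
final: {1,2,3,4,5,6,9,10,11,12}; accept 1 in set

Answer: ACCEPT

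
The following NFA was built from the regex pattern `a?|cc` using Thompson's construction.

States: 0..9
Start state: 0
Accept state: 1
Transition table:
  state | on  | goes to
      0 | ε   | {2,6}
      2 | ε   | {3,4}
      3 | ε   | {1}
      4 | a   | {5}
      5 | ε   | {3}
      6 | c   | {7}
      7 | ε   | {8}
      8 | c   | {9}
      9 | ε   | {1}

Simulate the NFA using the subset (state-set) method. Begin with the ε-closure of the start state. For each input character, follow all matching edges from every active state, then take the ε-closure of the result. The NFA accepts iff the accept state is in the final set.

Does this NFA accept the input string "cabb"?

S₀ = ε-closure({0}) = {0,1,2,3,4,6}
'c' @ 1: {7,8}
'a' @ 2: {}  — no active states
rest 'bb' ignored (set empty)
final: {}; accept 1 not in set

Answer: REJECT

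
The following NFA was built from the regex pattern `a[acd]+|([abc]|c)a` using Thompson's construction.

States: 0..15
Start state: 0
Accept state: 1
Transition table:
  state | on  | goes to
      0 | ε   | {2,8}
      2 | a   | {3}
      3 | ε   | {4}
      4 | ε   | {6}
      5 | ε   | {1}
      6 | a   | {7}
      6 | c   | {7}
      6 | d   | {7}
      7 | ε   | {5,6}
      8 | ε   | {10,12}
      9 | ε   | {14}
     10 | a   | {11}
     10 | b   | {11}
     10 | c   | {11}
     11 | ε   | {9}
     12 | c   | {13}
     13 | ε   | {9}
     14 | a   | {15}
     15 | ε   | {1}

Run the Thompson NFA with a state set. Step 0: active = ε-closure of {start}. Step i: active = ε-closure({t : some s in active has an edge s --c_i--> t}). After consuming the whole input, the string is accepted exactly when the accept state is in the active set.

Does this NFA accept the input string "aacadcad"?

Answer: ACCEPT

Steps:
start: ε-closure({0}) = {0,2,8,10,12}
'a' @ 1: {3,4,6,9,11,14}
'a' @ 2: {1,5,6,7,15}  [accepting]
'c' @ 3: {1,5,6,7}  [accepting]
'a' @ 4: {1,5,6,7}  [accepting]
'd' @ 5: {1,5,6,7}  [accepting]
'c' @ 6: {1,5,6,7}  [accepting]
'a' @ 7: {1,5,6,7}  [accepting]
'd' @ 8: {1,5,6,7}  [accepting]
after full input: {1,5,6,7}  (accept=1 in)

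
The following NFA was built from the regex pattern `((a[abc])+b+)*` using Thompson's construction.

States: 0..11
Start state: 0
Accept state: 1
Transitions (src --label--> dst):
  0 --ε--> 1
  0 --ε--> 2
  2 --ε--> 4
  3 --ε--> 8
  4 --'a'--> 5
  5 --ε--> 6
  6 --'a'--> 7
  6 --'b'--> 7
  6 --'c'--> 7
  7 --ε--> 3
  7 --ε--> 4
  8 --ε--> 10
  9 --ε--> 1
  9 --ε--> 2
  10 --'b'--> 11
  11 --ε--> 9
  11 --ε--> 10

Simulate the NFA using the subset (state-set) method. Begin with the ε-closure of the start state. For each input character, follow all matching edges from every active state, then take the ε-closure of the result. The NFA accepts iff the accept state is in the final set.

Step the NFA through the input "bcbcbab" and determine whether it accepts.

Answer: REJECT

Steps:
S₀ = ε-closure({0}) = {0,1,2,4}
'b' @ 1: {}  — no active states
rest 'cbcbab' ignored (set empty)
final: {}; accept 1 not in set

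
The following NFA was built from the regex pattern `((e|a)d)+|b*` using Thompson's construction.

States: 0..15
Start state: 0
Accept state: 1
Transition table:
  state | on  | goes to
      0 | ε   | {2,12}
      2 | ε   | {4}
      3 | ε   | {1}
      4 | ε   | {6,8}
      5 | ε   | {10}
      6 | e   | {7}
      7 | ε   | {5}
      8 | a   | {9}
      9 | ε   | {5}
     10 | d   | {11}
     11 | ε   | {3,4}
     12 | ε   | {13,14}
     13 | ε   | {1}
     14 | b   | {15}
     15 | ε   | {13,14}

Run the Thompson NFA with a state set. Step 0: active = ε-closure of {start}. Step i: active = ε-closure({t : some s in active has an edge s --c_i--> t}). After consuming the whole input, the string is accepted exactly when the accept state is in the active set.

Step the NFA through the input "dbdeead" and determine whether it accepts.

start: ε-closure({0}) = {0,1,2,4,6,8,12,13,14}
'd' @ 1: {}  — no active states
rest 'bdeead' ignored (set empty)
after full input: {}  (accept=1 not in)

Answer: REJECT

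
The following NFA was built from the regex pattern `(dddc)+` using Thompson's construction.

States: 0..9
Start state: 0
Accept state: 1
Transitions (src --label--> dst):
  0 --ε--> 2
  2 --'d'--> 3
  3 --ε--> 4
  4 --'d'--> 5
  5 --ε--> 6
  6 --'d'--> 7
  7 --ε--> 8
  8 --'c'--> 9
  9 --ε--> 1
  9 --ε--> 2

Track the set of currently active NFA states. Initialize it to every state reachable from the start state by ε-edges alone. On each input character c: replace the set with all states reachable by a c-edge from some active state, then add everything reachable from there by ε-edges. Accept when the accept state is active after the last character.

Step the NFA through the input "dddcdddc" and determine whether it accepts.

Answer: ACCEPT

Derivation:
S₀ = ε-closure({0}) = {0,2}
'd' @ 1: {3,4}
'd' @ 2: {5,6}
'd' @ 3: {7,8}
'c' @ 4: {1,2,9}  ✓accept
'd' @ 5: {3,4}
'd' @ 6: {5,6}
'd' @ 7: {7,8}
'c' @ 8: {1,2,9}  ✓accept
after full input: {1,2,9}  (accept=1 in)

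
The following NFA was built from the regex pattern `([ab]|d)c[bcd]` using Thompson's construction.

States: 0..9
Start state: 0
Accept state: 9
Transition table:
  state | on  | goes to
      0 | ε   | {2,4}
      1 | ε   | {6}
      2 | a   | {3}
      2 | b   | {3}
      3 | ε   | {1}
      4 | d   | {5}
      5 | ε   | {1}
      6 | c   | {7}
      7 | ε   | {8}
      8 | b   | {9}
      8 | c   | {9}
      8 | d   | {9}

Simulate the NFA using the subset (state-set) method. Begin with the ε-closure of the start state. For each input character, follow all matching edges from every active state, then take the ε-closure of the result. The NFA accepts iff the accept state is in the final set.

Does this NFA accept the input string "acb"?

Answer: ACCEPT

Steps:
initial (ε-close {0}): {0,2,4}
'a' @ 1: {1,3,6}
'c' @ 2: {7,8}
'b' @ 3: {9}  (accept∈set)
after full input: {9}  (accept=9 in)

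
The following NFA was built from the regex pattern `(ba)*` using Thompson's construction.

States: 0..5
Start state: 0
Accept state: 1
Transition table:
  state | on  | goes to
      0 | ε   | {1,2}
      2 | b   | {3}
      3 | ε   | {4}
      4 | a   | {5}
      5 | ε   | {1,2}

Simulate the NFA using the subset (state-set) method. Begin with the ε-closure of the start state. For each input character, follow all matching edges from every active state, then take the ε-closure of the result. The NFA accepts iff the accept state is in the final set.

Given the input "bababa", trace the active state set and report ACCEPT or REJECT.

Answer: ACCEPT

Steps:
initial (ε-close {0}): {0,1,2}
'b' @ 1: {3,4}
'a' @ 2: {1,2,5}  [accepting]
'b' @ 3: {3,4}
'a' @ 4: {1,2,5}  [accepting]
'b' @ 5: {3,4}
'a' @ 6: {1,2,5}  [accepting]
after full input: {1,2,5}  (accept=1 in)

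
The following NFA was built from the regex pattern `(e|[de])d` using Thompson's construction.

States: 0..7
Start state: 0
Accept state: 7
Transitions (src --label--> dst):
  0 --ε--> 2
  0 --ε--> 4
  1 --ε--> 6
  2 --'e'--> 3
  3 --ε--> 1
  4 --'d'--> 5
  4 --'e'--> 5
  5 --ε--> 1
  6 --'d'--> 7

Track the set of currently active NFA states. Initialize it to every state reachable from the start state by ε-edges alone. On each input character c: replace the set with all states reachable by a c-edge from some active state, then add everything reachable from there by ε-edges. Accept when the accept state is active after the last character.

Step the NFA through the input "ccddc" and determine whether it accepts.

S₀ = ε-closure({0}) = {0,2,4}
'c' @ 1: {}  — no active states
rest 'cddc' ignored (set empty)
end set {} — state 7 not in

Answer: REJECT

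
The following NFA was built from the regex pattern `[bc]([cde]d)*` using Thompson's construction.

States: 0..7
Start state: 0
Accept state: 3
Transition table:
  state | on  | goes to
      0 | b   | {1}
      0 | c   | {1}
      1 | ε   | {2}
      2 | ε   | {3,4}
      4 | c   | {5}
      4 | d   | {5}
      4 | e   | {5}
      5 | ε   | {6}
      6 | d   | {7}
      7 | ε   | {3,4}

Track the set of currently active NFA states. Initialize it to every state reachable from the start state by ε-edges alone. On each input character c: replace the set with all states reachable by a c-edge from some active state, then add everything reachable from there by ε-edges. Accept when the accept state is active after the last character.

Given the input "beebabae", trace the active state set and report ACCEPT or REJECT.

S₀ = ε-closure({0}) = {0}
'b' @ 1: {1,2,3,4}  (accept∈set)
'e' @ 2: {5,6}
'e' @ 3: {}  — state set empty
rest 'babae' ignored (set empty)
after full input: {}  (accept=3 not in)

Answer: REJECT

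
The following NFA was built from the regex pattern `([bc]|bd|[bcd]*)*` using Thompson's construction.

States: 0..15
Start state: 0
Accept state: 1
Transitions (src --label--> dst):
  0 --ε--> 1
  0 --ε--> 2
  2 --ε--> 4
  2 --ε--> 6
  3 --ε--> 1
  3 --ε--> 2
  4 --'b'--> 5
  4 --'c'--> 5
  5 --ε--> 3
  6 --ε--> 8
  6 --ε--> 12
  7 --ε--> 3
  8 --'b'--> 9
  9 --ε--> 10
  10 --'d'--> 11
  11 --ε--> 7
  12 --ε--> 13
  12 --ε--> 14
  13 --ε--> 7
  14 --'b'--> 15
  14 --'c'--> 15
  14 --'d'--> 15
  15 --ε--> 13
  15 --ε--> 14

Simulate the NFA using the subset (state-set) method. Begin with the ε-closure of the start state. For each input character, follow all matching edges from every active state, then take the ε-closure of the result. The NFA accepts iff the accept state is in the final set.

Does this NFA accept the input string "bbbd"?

Answer: ACCEPT

Derivation:
start: ε-closure({0}) = {0,1,2,3,4,6,7,8,12,13,14}
'b' @ 1: {1,2,3,4,5,6,7,8,9,10,12,13,14,15}  [accepting]
'b' @ 2: {1,2,3,4,5,6,7,8,9,10,12,13,14,15}  [accepting]
'b' @ 3: {1,2,3,4,5,6,7,8,9,10,12,13,14,15}  [accepting]
'd' @ 4: {1,2,3,4,6,7,8,11,12,13,14,15}  [accepting]
after full input: {1,2,3,4,6,7,8,11,12,13,14,15}  (accept=1 in)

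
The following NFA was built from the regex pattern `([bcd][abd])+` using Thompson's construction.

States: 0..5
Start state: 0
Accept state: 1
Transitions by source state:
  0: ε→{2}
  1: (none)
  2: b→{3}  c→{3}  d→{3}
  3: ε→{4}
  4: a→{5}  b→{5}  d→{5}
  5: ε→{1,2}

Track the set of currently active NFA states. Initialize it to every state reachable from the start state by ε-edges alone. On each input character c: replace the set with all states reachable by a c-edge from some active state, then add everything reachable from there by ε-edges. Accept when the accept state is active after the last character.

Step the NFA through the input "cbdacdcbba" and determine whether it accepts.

start: ε-closure({0}) = {0,2}
'c' @ 1: {3,4}
'b' @ 2: {1,2,5}  [accepting]
'd' @ 3: {3,4}
'a' @ 4: {1,2,5}  [accepting]
'c' @ 5: {3,4}
'd' @ 6: {1,2,5}  [accepting]
'c' @ 7: {3,4}
'b' @ 8: {1,2,5}  [accepting]
'b' @ 9: {3,4}
'a' @ 10: {1,2,5}  [accepting]
final: {1,2,5}; accept 1 in set

Answer: ACCEPT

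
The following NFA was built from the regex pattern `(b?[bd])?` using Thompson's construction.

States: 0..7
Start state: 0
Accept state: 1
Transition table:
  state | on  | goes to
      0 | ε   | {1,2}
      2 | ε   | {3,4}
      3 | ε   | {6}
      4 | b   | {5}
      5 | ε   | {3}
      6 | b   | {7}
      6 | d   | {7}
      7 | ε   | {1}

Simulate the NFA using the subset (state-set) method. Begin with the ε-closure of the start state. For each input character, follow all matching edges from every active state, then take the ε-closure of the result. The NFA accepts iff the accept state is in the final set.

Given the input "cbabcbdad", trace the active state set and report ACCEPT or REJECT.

S₀ = ε-closure({0}) = {0,1,2,3,4,6}
'c' @ 1: {}  — dead — no transitions
rest 'babcbdad' ignored (set empty)
final: {}; accept 1 not in set

Answer: REJECT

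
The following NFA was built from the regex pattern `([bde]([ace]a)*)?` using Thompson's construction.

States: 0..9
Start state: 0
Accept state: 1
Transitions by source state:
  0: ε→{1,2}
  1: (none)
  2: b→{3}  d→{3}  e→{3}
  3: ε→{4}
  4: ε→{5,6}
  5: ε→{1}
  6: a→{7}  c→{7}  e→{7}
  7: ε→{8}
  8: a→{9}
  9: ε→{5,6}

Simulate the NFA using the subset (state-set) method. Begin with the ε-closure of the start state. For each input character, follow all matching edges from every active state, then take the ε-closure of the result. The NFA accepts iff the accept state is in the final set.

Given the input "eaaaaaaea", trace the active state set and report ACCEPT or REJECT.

Answer: ACCEPT

Trace:
S₀ = ε-closure({0}) = {0,1,2}
'e' @ 1: {1,3,4,5,6}  ✓accept
'a' @ 2: {7,8}
'a' @ 3: {1,5,6,9}  ✓accept
'a' @ 4: {7,8}
'a' @ 5: {1,5,6,9}  ✓accept
'a' @ 6: {7,8}
'a' @ 7: {1,5,6,9}  ✓accept
'e' @ 8: {7,8}
'a' @ 9: {1,5,6,9}  ✓accept
final: {1,5,6,9}; accept 1 in set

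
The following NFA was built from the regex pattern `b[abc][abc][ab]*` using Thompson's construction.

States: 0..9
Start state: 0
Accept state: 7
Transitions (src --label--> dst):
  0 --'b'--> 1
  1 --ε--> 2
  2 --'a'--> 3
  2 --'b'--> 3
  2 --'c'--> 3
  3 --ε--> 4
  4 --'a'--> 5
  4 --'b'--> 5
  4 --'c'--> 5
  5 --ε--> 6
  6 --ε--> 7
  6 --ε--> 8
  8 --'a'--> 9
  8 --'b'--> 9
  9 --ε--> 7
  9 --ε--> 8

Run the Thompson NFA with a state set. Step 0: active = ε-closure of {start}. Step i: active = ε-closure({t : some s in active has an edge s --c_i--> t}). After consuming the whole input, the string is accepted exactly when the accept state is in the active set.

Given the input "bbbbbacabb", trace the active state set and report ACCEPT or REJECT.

initial (ε-close {0}): {0}
'b' @ 1: {1,2}
'b' @ 2: {3,4}
'b' @ 3: {5,6,7,8}  (accept∈set)
'b' @ 4: {7,8,9}  (accept∈set)
'b' @ 5: {7,8,9}  (accept∈set)
'a' @ 6: {7,8,9}  (accept∈set)
'c' @ 7: {}  — no active states
rest 'abb' ignored (set empty)
end set {} — state 7 not in

Answer: REJECT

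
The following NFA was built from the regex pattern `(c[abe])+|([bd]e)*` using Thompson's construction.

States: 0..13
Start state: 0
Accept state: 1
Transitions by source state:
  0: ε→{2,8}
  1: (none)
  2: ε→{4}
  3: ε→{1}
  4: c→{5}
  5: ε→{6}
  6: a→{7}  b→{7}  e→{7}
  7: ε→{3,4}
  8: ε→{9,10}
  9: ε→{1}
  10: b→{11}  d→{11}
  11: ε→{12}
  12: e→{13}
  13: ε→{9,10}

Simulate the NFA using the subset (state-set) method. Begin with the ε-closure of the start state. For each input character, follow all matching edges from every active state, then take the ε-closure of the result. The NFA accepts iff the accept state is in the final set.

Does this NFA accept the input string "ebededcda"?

S₀ = ε-closure({0}) = {0,1,2,4,8,9,10}
'e' @ 1: {}  — dead — no transitions
rest 'bededcda' ignored (set empty)
final: {}; accept 1 not in set

Answer: REJECT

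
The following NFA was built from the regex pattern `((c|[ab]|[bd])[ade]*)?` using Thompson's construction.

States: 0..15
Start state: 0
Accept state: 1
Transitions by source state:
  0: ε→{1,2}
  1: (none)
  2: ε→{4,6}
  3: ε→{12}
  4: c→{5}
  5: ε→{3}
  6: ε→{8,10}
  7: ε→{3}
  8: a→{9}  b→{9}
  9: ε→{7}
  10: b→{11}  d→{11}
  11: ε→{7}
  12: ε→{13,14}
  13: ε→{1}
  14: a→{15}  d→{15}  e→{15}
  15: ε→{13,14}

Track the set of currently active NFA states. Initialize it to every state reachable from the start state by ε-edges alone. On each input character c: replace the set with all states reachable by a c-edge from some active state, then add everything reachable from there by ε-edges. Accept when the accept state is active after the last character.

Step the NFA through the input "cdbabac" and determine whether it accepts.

Answer: REJECT

Trace:
initial (ε-close {0}): {0,1,2,4,6,8,10}
'c' @ 1: {1,3,5,12,13,14}  ✓accept
'd' @ 2: {1,13,14,15}  ✓accept
'b' @ 3: {}  — state set empty
rest 'abac' ignored (set empty)
after full input: {}  (accept=1 not in)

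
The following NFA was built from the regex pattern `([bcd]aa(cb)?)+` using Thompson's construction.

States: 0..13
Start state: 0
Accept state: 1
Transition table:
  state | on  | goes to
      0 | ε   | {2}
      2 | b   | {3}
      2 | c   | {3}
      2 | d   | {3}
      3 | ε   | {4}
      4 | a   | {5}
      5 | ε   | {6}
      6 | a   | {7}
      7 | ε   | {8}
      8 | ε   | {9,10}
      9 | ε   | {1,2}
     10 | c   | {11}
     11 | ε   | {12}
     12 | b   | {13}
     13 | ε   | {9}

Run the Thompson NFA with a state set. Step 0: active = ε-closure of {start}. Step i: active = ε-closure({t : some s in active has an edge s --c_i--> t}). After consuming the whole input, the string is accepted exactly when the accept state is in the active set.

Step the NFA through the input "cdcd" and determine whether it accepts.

S₀ = ε-closure({0}) = {0,2}
'c' @ 1: {3,4}
'd' @ 2: {}  — dead — no transitions
rest 'cd' ignored (set empty)
after full input: {}  (accept=1 not in)

Answer: REJECT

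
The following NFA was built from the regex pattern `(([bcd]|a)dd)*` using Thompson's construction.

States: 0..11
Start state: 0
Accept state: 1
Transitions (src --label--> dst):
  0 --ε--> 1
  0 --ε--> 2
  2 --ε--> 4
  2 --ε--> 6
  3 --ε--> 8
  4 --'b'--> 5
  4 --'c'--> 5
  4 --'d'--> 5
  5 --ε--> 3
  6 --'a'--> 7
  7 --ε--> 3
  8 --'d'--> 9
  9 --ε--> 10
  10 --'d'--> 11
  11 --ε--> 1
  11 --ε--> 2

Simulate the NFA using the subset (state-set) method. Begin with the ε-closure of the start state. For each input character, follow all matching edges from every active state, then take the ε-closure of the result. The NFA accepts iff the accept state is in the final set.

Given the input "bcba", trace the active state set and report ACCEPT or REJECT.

Answer: REJECT

Derivation:
start: ε-closure({0}) = {0,1,2,4,6}
'b' @ 1: {3,5,8}
'c' @ 2: {}  — dead — no transitions
rest 'ba' ignored (set empty)
final: {}; accept 1 not in set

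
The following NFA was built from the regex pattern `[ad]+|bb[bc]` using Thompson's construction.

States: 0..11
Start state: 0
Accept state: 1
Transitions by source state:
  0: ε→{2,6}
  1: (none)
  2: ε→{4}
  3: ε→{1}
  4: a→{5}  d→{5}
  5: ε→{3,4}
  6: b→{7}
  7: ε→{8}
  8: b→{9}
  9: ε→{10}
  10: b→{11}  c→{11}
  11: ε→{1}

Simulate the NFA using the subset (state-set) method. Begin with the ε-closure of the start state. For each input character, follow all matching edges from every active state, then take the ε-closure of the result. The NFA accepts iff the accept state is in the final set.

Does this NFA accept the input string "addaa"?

Answer: ACCEPT

Steps:
S₀ = ε-closure({0}) = {0,2,4,6}
'a' @ 1: {1,3,4,5}  [accepting]
'd' @ 2: {1,3,4,5}  [accepting]
'd' @ 3: {1,3,4,5}  [accepting]
'a' @ 4: {1,3,4,5}  [accepting]
'a' @ 5: {1,3,4,5}  [accepting]
final: {1,3,4,5}; accept 1 in set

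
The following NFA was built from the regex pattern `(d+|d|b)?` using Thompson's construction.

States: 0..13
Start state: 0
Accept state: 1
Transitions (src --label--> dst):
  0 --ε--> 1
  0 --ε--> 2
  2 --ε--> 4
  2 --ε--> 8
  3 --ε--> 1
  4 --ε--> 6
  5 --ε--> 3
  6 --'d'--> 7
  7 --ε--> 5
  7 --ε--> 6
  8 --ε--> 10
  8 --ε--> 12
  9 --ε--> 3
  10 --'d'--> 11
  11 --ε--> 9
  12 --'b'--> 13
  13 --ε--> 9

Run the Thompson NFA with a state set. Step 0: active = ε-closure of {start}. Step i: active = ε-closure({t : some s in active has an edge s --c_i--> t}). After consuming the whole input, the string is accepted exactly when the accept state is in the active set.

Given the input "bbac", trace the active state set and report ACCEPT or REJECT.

Answer: REJECT

Trace:
S₀ = ε-closure({0}) = {0,1,2,4,6,8,10,12}
'b' @ 1: {1,3,9,13}  (accept∈set)
'b' @ 2: {}  — dead — no transitions
rest 'ac' ignored (set empty)
final: {}; accept 1 not in set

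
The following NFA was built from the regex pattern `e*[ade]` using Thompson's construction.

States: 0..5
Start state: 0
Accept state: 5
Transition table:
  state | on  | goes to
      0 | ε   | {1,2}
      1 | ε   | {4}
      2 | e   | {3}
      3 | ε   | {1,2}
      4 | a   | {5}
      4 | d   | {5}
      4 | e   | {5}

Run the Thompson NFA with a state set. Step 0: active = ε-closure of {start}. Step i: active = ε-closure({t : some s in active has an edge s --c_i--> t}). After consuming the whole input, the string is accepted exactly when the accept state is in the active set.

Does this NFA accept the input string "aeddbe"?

initial (ε-close {0}): {0,1,2,4}
'a' @ 1: {5}  (accept∈set)
'e' @ 2: {}  — no active states
rest 'ddbe' ignored (set empty)
final: {}; accept 5 not in set

Answer: REJECT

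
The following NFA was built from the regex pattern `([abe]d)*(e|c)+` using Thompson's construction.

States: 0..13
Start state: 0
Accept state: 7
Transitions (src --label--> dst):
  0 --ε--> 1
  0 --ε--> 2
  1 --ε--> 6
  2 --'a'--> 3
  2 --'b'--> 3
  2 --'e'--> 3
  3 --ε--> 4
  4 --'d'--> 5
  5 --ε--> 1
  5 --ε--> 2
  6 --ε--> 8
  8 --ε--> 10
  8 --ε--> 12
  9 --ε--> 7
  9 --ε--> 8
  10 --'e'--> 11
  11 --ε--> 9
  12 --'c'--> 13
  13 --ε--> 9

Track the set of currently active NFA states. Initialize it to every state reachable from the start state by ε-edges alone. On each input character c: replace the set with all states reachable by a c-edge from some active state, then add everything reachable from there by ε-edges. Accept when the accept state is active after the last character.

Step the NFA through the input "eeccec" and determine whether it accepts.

initial (ε-close {0}): {0,1,2,6,8,10,12}
'e' @ 1: {3,4,7,8,9,10,11,12}  ✓accept
'e' @ 2: {7,8,9,10,11,12}  ✓accept
'c' @ 3: {7,8,9,10,12,13}  ✓accept
'c' @ 4: {7,8,9,10,12,13}  ✓accept
'e' @ 5: {7,8,9,10,11,12}  ✓accept
'c' @ 6: {7,8,9,10,12,13}  ✓accept
end set {7,8,9,10,12,13} — state 7 in

Answer: ACCEPT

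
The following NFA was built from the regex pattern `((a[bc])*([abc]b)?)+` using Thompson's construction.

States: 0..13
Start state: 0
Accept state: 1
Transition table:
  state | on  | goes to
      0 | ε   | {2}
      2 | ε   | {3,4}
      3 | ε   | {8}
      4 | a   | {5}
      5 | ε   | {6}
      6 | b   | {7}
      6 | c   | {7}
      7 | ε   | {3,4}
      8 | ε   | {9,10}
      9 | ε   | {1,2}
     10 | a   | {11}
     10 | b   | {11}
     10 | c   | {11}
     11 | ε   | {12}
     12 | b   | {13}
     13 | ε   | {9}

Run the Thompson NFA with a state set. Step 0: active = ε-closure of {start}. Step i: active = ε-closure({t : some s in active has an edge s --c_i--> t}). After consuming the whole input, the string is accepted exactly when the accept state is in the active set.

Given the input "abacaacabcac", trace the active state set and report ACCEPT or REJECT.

initial (ε-close {0}): {0,1,2,3,4,8,9,10}
'a' @ 1: {5,6,11,12}
'b' @ 2: {1,2,3,4,7,8,9,10,13}  (accept∈set)
'a' @ 3: {5,6,11,12}
'c' @ 4: {1,2,3,4,7,8,9,10}  (accept∈set)
'a' @ 5: {5,6,11,12}
'a' @ 6: {}  — state set empty
rest 'cabcac' ignored (set empty)
final: {}; accept 1 not in set

Answer: REJECT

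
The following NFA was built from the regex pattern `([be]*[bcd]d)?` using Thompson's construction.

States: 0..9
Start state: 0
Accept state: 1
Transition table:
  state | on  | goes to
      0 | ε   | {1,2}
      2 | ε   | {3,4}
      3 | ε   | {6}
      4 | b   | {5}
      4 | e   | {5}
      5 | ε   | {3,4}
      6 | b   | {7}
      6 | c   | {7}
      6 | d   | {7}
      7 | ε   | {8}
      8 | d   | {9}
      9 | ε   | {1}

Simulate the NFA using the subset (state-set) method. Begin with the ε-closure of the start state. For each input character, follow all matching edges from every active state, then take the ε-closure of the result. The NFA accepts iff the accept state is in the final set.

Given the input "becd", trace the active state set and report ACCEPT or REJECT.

start: ε-closure({0}) = {0,1,2,3,4,6}
'b' @ 1: {3,4,5,6,7,8}
'e' @ 2: {3,4,5,6}
'c' @ 3: {7,8}
'd' @ 4: {1,9}  (accept∈set)
final: {1,9}; accept 1 in set

Answer: ACCEPT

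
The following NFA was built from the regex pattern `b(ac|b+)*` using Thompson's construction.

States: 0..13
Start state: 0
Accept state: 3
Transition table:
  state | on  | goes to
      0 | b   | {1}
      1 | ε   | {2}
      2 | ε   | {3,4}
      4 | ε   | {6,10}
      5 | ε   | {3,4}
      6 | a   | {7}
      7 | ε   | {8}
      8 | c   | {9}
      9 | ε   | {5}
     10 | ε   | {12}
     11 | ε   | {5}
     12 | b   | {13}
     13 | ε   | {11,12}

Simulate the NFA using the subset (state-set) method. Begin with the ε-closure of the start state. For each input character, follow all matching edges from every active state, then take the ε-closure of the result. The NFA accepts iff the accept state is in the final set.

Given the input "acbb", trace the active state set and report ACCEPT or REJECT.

Answer: REJECT

Trace:
initial (ε-close {0}): {0}
'a' @ 1: {}  — no active states
rest 'cbb' ignored (set empty)
after full input: {}  (accept=3 not in)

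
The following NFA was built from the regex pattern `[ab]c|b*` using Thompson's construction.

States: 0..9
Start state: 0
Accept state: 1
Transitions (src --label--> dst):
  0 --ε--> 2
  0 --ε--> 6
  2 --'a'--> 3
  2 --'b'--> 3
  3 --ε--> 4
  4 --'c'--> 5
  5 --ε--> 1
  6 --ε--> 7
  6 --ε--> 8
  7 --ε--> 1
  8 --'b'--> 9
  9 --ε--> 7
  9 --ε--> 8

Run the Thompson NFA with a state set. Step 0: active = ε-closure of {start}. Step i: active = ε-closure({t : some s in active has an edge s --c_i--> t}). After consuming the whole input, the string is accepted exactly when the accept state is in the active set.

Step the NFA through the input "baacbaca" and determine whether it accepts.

start: ε-closure({0}) = {0,1,2,6,7,8}
'b' @ 1: {1,3,4,7,8,9}  [accepting]
'a' @ 2: {}  — no active states
rest 'acbaca' ignored (set empty)
end set {} — state 1 not in

Answer: REJECT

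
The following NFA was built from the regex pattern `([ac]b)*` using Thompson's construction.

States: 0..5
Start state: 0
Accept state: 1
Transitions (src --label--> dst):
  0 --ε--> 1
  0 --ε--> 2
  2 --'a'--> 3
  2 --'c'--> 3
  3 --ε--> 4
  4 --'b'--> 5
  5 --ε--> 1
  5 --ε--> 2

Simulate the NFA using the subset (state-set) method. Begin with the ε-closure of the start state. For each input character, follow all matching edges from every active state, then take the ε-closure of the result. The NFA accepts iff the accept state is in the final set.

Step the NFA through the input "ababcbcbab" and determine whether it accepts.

Answer: ACCEPT

Steps:
start: ε-closure({0}) = {0,1,2}
'a' @ 1: {3,4}
'b' @ 2: {1,2,5}  ✓accept
'a' @ 3: {3,4}
'b' @ 4: {1,2,5}  ✓accept
'c' @ 5: {3,4}
'b' @ 6: {1,2,5}  ✓accept
'c' @ 7: {3,4}
'b' @ 8: {1,2,5}  ✓accept
'a' @ 9: {3,4}
'b' @ 10: {1,2,5}  ✓accept
final: {1,2,5}; accept 1 in set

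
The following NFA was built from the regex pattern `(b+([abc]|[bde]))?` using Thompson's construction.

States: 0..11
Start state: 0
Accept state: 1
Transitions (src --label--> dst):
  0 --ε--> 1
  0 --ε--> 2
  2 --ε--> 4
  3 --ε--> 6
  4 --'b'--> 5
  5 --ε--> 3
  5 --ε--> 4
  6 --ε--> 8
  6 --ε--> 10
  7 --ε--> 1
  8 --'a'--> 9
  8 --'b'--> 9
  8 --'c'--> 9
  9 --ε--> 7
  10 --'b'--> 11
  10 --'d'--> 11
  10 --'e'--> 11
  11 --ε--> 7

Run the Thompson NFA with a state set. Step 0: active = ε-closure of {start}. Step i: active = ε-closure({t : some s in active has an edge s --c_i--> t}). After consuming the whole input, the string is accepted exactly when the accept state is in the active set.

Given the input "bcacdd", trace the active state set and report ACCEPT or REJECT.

S₀ = ε-closure({0}) = {0,1,2,4}
'b' @ 1: {3,4,5,6,8,10}
'c' @ 2: {1,7,9}  ✓accept
'a' @ 3: {}  — state set empty
rest 'cdd' ignored (set empty)
end set {} — state 1 not in

Answer: REJECT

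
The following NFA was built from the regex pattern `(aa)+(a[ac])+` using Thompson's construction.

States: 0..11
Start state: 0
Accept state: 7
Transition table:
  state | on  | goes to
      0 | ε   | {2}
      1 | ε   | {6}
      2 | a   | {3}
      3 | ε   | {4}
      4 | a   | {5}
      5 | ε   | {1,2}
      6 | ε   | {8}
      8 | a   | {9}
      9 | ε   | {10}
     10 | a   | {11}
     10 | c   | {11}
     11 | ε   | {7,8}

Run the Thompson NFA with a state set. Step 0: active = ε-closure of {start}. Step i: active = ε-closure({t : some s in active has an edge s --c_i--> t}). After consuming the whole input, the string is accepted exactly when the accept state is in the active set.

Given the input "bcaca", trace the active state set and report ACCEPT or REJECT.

initial (ε-close {0}): {0,2}
'b' @ 1: {}  — no active states
rest 'caca' ignored (set empty)
end set {} — state 7 not in

Answer: REJECT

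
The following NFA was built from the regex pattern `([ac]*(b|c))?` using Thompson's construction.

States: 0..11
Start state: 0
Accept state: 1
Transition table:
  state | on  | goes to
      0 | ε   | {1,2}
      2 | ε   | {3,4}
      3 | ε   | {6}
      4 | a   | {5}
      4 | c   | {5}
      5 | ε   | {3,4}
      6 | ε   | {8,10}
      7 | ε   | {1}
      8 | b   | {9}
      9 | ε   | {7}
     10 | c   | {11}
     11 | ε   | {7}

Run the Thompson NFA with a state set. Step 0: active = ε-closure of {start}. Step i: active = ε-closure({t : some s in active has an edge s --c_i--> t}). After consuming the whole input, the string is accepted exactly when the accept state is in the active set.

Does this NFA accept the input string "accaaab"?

Answer: ACCEPT

Steps:
initial (ε-close {0}): {0,1,2,3,4,6,8,10}
'a' @ 1: {3,4,5,6,8,10}
'c' @ 2: {1,3,4,5,6,7,8,10,11}  ✓accept
'c' @ 3: {1,3,4,5,6,7,8,10,11}  ✓accept
'a' @ 4: {3,4,5,6,8,10}
'a' @ 5: {3,4,5,6,8,10}
'a' @ 6: {3,4,5,6,8,10}
'b' @ 7: {1,7,9}  ✓accept
final: {1,7,9}; accept 1 in set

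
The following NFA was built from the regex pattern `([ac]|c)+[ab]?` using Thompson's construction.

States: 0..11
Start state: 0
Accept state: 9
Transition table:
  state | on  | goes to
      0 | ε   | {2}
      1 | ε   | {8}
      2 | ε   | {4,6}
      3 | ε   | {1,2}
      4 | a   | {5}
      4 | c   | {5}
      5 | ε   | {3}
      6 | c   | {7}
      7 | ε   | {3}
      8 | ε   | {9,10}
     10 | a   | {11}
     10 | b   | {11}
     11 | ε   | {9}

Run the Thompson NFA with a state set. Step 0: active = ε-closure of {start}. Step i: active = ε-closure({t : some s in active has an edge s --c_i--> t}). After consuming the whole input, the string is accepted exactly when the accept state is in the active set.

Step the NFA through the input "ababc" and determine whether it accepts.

Answer: REJECT

Steps:
S₀ = ε-closure({0}) = {0,2,4,6}
'a' @ 1: {1,2,3,4,5,6,8,9,10}  [accepting]
'b' @ 2: {9,11}  [accepting]
'a' @ 3: {}  — dead — no transitions
rest 'bc' ignored (set empty)
after full input: {}  (accept=9 not in)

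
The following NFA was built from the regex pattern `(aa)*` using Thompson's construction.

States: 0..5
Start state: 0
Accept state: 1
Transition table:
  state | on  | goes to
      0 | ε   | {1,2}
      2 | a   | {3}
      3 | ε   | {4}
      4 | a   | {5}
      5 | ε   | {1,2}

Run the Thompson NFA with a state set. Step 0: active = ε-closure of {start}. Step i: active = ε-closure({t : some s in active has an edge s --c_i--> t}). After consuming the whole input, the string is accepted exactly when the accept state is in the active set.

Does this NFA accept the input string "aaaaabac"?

Answer: REJECT

Steps:
S₀ = ε-closure({0}) = {0,1,2}
'a' @ 1: {3,4}
'a' @ 2: {1,2,5}  (accept∈set)
'a' @ 3: {3,4}
'a' @ 4: {1,2,5}  (accept∈set)
'a' @ 5: {3,4}
'b' @ 6: {}  — no active states
rest 'ac' ignored (set empty)
after full input: {}  (accept=1 not in)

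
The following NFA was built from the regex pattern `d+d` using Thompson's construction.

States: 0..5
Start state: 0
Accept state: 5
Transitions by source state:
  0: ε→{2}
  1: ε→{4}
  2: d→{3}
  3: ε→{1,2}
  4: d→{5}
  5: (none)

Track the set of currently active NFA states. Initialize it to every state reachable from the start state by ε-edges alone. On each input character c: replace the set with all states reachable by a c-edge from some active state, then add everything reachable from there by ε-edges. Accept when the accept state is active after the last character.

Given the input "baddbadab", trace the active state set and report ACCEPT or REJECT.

S₀ = ε-closure({0}) = {0,2}
'b' @ 1: {}  — no active states
rest 'addbadab' ignored (set empty)
end set {} — state 5 not in

Answer: REJECT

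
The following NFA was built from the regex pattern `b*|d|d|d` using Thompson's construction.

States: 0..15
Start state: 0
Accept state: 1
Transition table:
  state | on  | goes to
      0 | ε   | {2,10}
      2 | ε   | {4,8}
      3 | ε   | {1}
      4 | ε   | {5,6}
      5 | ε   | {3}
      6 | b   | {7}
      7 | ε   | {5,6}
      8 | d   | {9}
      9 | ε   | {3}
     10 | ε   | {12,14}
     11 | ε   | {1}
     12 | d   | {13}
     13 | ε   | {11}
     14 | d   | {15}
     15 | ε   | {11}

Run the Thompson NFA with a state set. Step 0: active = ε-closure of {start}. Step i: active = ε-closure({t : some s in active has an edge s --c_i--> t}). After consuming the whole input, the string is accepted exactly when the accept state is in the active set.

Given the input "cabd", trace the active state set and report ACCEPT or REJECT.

Answer: REJECT

Derivation:
initial (ε-close {0}): {0,1,2,3,4,5,6,8,10,12,14}
'c' @ 1: {}  — no active states
rest 'abd' ignored (set empty)
end set {} — state 1 not in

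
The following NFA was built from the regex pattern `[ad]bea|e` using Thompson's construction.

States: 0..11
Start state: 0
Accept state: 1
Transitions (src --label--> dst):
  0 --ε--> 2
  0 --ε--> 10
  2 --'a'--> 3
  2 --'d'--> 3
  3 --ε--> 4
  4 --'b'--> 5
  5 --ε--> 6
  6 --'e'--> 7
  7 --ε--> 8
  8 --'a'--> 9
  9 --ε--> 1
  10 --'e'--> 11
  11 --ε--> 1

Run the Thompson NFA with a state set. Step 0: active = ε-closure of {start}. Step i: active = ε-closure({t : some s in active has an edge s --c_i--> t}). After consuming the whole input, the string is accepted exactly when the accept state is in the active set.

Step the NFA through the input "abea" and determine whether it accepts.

Answer: ACCEPT

Steps:
S₀ = ε-closure({0}) = {0,2,10}
'a' @ 1: {3,4}
'b' @ 2: {5,6}
'e' @ 3: {7,8}
'a' @ 4: {1,9}  [accepting]
final: {1,9}; accept 1 in set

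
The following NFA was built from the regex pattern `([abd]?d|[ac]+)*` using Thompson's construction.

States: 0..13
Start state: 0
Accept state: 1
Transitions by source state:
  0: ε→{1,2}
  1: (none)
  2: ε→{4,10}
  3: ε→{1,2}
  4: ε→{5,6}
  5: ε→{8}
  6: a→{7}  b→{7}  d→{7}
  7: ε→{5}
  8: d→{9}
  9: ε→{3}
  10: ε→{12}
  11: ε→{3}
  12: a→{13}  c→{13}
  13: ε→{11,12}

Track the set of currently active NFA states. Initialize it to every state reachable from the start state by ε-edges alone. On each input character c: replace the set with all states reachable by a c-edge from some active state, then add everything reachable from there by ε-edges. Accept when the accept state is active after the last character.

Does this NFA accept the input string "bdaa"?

Answer: ACCEPT

Derivation:
initial (ε-close {0}): {0,1,2,4,5,6,8,10,12}
'b' @ 1: {5,7,8}
'd' @ 2: {1,2,3,4,5,6,8,9,10,12}  [accepting]
'a' @ 3: {1,2,3,4,5,6,7,8,10,11,12,13}  [accepting]
'a' @ 4: {1,2,3,4,5,6,7,8,10,11,12,13}  [accepting]
after full input: {1,2,3,4,5,6,7,8,10,11,12,13}  (accept=1 in)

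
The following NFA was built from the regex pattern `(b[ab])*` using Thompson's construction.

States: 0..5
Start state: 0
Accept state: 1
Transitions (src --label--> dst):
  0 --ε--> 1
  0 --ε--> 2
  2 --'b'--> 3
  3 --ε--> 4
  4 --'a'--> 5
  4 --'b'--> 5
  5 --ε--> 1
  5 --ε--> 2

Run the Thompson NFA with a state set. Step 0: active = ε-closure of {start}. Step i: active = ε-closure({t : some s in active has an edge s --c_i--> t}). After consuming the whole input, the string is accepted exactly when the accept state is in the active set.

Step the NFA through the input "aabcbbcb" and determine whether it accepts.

Answer: REJECT

Derivation:
start: ε-closure({0}) = {0,1,2}
'a' @ 1: {}  — no active states
rest 'abcbbcb' ignored (set empty)
after full input: {}  (accept=1 not in)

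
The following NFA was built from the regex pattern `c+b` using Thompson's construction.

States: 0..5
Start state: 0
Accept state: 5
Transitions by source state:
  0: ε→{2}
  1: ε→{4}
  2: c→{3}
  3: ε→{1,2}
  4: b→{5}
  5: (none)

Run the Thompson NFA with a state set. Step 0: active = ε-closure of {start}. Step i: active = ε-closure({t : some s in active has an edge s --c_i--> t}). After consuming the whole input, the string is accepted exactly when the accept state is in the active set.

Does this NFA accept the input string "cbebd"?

Answer: REJECT

Trace:
S₀ = ε-closure({0}) = {0,2}
'c' @ 1: {1,2,3,4}
'b' @ 2: {5}  [accepting]
'e' @ 3: {}  — no active states
rest 'bd' ignored (set empty)
final: {}; accept 5 not in set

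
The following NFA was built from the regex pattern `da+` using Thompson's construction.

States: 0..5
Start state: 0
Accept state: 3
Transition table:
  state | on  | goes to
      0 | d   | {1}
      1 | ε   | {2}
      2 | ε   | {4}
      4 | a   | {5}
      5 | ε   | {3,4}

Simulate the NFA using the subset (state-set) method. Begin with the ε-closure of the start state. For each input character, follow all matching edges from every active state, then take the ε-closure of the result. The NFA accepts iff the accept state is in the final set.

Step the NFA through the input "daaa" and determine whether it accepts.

initial (ε-close {0}): {0}
'd' @ 1: {1,2,4}
'a' @ 2: {3,4,5}  [accepting]
'a' @ 3: {3,4,5}  [accepting]
'a' @ 4: {3,4,5}  [accepting]
after full input: {3,4,5}  (accept=3 in)

Answer: ACCEPT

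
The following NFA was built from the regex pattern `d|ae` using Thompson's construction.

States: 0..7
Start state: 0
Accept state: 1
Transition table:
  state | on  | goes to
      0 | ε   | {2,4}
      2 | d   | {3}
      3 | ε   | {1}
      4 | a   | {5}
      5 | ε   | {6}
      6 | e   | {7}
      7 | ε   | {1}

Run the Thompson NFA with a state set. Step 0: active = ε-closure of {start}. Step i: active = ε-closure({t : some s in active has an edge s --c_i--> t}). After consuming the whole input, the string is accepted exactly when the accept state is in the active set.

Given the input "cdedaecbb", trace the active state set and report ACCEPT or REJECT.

start: ε-closure({0}) = {0,2,4}
'c' @ 1: {}  — no active states
rest 'dedaecbb' ignored (set empty)
end set {} — state 1 not in

Answer: REJECT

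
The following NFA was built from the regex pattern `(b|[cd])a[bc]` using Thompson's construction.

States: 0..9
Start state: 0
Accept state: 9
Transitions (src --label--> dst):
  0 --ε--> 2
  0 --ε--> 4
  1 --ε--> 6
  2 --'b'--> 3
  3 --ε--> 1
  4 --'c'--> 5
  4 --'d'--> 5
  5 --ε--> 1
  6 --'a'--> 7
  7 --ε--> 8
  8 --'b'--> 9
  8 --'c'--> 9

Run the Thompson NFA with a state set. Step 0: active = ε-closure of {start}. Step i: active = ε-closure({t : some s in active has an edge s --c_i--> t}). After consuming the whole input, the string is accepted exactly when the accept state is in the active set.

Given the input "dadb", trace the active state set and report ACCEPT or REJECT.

Answer: REJECT

Steps:
S₀ = ε-closure({0}) = {0,2,4}
'd' @ 1: {1,5,6}
'a' @ 2: {7,8}
'd' @ 3: {}  — state set empty
rest 'b' ignored (set empty)
after full input: {}  (accept=9 not in)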